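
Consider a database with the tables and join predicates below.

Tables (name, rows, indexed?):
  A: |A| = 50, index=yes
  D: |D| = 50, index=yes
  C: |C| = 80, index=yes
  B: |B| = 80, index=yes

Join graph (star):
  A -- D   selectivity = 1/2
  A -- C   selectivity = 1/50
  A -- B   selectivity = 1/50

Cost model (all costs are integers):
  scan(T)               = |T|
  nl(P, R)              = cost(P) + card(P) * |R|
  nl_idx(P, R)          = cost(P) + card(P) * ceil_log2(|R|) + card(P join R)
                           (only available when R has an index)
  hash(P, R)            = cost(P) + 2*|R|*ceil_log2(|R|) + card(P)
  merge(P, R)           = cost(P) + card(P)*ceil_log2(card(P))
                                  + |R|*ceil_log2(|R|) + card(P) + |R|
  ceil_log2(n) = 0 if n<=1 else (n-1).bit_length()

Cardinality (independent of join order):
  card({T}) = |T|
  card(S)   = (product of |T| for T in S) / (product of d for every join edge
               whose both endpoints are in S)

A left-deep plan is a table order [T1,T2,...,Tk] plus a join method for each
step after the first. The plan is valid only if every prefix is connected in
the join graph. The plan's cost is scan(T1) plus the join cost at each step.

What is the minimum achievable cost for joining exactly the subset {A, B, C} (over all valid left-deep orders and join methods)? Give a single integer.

Selinger DP over subsets of {A,B,C}:
  {A}: scan cost=50, card=50
  {C}: scan cost=80, card=80
  {B}: scan cost=80, card=80
  {AC}: card=80; try (C,nl_idx)→480, (A,nl_idx)→640, (A,hash)→760, (C,merge)→1040, (A,merge)→1070, (C,hash)→1220 …(+2); best=480 via (C,nl_idx)
  {AB}: card=80; try (B,nl_idx)→480, (A,nl_idx)→640, (A,hash)→760, (B,merge)→1040, (A,merge)→1070, (B,hash)→1220 …(+2); best=480 via (B,nl_idx)
  {ABC}: card=128; try (C,nl_idx)→1168, (B,nl_idx)→1168, (C,hash)→1680, (B,hash)→1680, (C,merge)→1760, (B,merge)→1760 …(+2); best=1168 via (C,nl_idx)

1168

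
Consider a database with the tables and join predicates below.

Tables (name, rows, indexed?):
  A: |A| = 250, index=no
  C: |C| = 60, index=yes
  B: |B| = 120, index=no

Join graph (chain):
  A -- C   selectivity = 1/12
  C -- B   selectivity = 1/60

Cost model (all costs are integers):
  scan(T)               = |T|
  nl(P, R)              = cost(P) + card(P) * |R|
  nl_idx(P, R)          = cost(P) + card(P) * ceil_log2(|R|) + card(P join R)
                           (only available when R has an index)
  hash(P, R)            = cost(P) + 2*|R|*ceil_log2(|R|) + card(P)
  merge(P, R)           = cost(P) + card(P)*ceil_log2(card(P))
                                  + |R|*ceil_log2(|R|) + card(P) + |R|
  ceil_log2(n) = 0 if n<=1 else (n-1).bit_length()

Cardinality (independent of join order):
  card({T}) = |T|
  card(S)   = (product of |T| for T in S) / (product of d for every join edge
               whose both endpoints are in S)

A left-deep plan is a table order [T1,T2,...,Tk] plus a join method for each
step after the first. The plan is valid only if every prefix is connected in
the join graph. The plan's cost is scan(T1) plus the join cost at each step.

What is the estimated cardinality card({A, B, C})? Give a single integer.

2500

Tables in S: A(250), B(120), C(60)
Edges inside S: A-C(d=12), C-B(d=60)
numerator = 250 * 120 * 60 = 1800000
denominator = 12 * 60 = 720
card(S) = 1800000 / 720 = 2500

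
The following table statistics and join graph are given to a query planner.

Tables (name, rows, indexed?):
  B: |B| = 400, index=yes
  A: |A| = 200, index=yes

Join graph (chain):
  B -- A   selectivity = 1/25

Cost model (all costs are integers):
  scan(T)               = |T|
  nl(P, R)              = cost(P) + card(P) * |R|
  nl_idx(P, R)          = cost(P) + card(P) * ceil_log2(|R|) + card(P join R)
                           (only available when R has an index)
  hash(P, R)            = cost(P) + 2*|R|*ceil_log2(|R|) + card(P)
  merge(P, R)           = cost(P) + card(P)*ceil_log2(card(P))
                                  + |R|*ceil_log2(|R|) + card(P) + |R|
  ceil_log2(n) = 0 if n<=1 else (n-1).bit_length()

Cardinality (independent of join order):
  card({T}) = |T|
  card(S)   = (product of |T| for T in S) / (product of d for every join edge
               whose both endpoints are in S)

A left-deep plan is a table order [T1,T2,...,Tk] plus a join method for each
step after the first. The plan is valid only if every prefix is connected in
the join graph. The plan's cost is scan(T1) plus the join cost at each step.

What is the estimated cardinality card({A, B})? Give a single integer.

Tables in S: A(200), B(400)
Edges inside S: B-A(d=25)
numerator = 200 * 400 = 80000
denominator = 25 = 25
card(S) = 80000 / 25 = 3200

3200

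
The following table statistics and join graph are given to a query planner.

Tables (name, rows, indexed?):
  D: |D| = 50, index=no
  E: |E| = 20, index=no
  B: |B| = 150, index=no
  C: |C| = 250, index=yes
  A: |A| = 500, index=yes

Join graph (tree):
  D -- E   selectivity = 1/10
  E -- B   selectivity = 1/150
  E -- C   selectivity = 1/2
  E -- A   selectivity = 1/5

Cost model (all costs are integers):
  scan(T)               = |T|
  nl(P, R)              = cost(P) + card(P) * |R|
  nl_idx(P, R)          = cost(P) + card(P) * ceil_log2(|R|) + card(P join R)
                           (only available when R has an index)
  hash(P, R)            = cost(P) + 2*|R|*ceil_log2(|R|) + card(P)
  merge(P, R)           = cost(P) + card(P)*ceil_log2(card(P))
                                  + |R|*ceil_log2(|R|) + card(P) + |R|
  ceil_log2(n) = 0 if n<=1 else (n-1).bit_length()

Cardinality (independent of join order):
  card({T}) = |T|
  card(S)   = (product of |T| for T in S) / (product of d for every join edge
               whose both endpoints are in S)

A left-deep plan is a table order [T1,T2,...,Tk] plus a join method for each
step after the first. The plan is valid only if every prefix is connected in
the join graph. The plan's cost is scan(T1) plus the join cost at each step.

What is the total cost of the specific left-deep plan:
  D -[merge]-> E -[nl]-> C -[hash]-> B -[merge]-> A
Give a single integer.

232920

step 1: scan D: cost=50, card=50
step 2: join E via merge
    card(P join E) = 50*20/(10) = 100
    cost = 50 + 50*6 + 20*5 + 50 + 20 = 520
step 3: join C via nl
    card(P join C) = 100*250/(2) = 12500
    cost = 520 + 100*250 = 25520
step 4: join B via hash
    card(P join B) = 12500*150/(150) = 12500
    cost = 25520 + 2*150*8 + 12500 = 40420
step 5: join A via merge
    card(P join A) = 12500*500/(5) = 1250000
    cost = 40420 + 12500*14 + 500*9 + 12500 + 500 = 232920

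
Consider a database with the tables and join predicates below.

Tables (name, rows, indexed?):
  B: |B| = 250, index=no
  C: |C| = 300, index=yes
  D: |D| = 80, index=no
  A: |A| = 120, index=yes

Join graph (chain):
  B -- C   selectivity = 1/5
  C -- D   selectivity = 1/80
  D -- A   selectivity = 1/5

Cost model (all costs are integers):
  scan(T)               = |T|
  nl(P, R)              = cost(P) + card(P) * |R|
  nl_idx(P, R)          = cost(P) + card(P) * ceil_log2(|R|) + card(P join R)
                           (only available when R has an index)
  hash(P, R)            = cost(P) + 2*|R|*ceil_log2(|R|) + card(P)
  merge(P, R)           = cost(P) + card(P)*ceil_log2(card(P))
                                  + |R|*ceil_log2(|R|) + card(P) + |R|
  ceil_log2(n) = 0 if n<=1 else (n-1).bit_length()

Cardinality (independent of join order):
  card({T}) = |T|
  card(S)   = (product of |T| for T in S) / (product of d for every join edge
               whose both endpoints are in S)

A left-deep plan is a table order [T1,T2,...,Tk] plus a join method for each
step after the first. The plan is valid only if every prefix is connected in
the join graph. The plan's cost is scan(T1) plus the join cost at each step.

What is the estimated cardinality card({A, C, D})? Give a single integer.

Tables in S: A(120), C(300), D(80)
Edges inside S: C-D(d=80), D-A(d=5)
numerator = 120 * 300 * 80 = 2880000
denominator = 80 * 5 = 400
card(S) = 2880000 / 400 = 7200

7200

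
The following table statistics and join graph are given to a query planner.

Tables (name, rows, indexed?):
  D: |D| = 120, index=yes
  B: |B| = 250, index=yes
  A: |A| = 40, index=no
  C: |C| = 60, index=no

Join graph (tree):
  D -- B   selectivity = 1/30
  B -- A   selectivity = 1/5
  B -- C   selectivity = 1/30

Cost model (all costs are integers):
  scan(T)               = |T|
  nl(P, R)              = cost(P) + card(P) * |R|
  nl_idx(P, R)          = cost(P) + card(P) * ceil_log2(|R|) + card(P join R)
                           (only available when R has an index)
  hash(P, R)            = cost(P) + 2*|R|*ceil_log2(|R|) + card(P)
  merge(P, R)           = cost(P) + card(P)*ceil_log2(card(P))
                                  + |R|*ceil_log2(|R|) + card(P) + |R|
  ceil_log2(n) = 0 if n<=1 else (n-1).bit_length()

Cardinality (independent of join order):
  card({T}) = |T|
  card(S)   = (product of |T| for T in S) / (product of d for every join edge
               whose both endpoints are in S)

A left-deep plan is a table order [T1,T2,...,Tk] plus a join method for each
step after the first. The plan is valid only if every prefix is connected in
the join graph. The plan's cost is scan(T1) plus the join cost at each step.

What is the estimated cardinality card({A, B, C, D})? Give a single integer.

16000

Tables in S: A(40), B(250), C(60), D(120)
Edges inside S: D-B(d=30), B-A(d=5), B-C(d=30)
numerator = 40 * 250 * 60 * 120 = 72000000
denominator = 30 * 5 * 30 = 4500
card(S) = 72000000 / 4500 = 16000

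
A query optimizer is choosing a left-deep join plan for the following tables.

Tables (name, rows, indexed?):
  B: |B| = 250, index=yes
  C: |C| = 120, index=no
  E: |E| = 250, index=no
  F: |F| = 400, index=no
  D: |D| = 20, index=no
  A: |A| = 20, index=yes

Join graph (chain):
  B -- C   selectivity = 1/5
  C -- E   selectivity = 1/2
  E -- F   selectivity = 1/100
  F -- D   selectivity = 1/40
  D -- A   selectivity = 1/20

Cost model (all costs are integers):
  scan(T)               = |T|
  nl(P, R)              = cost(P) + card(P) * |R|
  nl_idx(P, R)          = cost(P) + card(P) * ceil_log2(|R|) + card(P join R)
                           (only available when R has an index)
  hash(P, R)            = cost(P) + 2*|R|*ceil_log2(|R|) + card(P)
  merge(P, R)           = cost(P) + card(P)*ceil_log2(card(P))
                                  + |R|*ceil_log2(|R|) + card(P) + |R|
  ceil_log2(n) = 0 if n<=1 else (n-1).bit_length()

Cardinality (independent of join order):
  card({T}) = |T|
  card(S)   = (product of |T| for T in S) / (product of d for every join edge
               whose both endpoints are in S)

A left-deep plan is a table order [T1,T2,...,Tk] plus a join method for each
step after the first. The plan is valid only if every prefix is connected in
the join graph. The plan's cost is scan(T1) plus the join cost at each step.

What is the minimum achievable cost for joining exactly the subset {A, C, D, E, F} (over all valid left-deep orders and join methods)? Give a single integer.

Selinger DP over subsets of {A,C,D,E,F}:
  {C}: scan cost=120, card=120
  {E}: scan cost=250, card=250
  {F}: scan cost=400, card=400
  {D}: scan cost=20, card=20
  {A}: scan cost=20, card=20
  {CE}: card=15000; try (C,hash)→2180, (E,merge)→3330, (C,merge)→3460, (E,hash)→4240, (E,nl)→30120, (C,nl)→30250; best=2180 via (C,hash)
  {EF}: card=1000; try (E,hash)→4800, (F,merge)→6500, (E,merge)→6650, (F,hash)→7700, (F,nl)→100250, (E,nl)→100400; best=4800 via (E,hash)
  {DF}: card=200; try (D,hash)→1000, (F,merge)→4140, (D,merge)→4520, (F,hash)→7240, (F,nl)→8020, (D,nl)→8400; best=1000 via (D,hash)
  {AD}: card=20; try (A,nl_idx)→140, (D,hash)→240, (A,hash)→240, (D,merge)→260, (A,merge)→260, (D,nl)→420 …(+1); best=140 via (A,nl_idx)
  {CEF}: card=60000; try (C,hash)→7480, (C,merge)→16760, (F,hash)→24380, (C,nl)→124800, (F,merge)→231180, (F,nl)→6002180; best=7480 via (C,hash)
  {DEF}: card=500; try (E,merge)→5050, (E,hash)→5200, (D,hash)→6000, (D,merge)→15920, (D,nl)→24800, (E,nl)→51000; best=5050 via (E,merge)
  {ADF}: card=200; try (A,hash)→1400, (A,nl_idx)→2200, (A,merge)→2920, (F,merge)→4260, (A,nl)→5000, (F,hash)→7360 …(+1); best=1400 via (A,hash)
  {CDEF}: card=30000; try (C,hash)→7230, (C,merge)→11010, (C,nl)→65050, (D,hash)→67680, (D,merge)→1027600, (D,nl)→1207480; best=7230 via (C,hash)
  {ADEF}: card=500; try (E,merge)→5450, (E,hash)→5600, (A,hash)→5750, (A,nl_idx)→8050, (A,merge)→10170, (A,nl)→15050 …(+1); best=5450 via (E,merge)
  {ACDEF}: card=30000; try (C,hash)→7630, (C,merge)→11410, (A,hash)→37430, (C,nl)→65450, (A,nl_idx)→187230, (A,merge)→487350 …(+1); best=7630 via (C,hash)

7630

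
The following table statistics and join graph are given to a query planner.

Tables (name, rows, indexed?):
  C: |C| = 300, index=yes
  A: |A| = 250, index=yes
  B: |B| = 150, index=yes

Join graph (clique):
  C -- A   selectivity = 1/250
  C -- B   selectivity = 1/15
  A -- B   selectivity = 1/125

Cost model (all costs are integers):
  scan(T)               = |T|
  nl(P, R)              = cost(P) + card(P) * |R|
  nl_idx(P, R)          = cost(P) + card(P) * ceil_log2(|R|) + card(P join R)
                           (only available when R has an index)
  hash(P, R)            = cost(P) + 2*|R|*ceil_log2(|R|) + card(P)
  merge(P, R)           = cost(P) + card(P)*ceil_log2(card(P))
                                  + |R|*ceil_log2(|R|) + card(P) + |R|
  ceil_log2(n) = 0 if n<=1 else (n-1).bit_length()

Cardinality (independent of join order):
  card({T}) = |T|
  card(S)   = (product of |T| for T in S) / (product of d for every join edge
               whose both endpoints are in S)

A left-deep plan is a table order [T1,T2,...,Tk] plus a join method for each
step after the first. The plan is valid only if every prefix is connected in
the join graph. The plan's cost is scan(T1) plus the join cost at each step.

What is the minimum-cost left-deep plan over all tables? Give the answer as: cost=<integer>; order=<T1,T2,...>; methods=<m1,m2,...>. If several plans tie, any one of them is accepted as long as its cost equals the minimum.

cost=4374; order=B,A,C; methods=nl_idx,nl_idx

Selinger DP (subsets sized 1..n):
  {C}: scan cost=300, card=300
  {A}: scan cost=250, card=250
  {B}: scan cost=150, card=150
  {AC}: card=300; try (C,nl_idx)→2800, (A,nl_idx)→3000, (A,hash)→4600, (C,merge)→5500, (A,merge)→5550, (C,hash)→5900 …(+2); best=2800 via (C,nl_idx)
  {BC}: card=3000; try (B,hash)→3000, (C,merge)→4500, (C,nl_idx)→4500, (B,merge)→4650, (C,hash)→5700, (B,nl_idx)→5700 …(+2); best=3000 via (B,hash)
  {AB}: card=300; try (A,nl_idx)→1650, (B,nl_idx)→2550, (B,hash)→2900, (A,merge)→3750, (B,merge)→3850, (A,hash)→4300 …(+2); best=1650 via (A,nl_idx)
  {ABC}: card=24; try (C,nl_idx)→4374, (B,nl_idx)→5224, (B,hash)→5500, (B,merge)→7150, (C,hash)→7350, (C,merge)→7650 …(+6); best=4374 via (C,nl_idx)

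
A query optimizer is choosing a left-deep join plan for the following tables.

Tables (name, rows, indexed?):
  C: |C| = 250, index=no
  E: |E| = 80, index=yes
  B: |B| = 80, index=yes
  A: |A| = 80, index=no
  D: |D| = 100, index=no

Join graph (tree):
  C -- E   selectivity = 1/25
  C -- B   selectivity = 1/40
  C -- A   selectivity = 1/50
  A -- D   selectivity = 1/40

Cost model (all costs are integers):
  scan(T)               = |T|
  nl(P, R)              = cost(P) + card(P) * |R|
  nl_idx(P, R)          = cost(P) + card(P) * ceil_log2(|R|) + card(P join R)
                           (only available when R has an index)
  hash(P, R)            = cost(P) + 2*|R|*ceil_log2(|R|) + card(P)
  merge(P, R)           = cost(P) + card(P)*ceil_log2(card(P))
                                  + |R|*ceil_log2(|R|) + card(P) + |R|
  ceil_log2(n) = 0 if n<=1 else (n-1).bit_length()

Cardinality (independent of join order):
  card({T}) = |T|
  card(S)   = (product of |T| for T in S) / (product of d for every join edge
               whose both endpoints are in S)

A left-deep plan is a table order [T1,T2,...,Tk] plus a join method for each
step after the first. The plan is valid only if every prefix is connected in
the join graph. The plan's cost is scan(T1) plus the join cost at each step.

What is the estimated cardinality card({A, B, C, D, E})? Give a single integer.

6400

Tables in S: A(80), B(80), C(250), D(100), E(80)
Edges inside S: C-E(d=25), C-B(d=40), C-A(d=50), A-D(d=40)
numerator = 80 * 80 * 250 * 100 * 80 = 12800000000
denominator = 25 * 40 * 50 * 40 = 2000000
card(S) = 12800000000 / 2000000 = 6400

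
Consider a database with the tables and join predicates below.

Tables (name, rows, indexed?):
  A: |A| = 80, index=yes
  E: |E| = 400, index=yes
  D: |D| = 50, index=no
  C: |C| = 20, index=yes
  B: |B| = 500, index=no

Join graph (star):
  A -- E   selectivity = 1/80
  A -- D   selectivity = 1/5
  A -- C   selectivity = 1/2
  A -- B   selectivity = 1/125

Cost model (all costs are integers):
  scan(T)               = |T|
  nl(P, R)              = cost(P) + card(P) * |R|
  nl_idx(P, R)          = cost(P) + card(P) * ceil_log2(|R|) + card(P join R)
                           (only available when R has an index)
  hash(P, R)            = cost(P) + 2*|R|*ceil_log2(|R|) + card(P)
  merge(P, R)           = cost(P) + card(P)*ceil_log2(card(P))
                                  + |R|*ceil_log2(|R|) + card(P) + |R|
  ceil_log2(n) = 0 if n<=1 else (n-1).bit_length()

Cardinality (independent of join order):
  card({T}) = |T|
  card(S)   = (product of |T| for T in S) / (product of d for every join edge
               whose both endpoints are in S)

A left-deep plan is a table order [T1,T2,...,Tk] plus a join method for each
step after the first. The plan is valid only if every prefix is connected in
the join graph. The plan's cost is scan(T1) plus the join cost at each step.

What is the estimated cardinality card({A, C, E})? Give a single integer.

4000

Tables in S: A(80), C(20), E(400)
Edges inside S: A-E(d=80), A-C(d=2)
numerator = 80 * 20 * 400 = 640000
denominator = 80 * 2 = 160
card(S) = 640000 / 160 = 4000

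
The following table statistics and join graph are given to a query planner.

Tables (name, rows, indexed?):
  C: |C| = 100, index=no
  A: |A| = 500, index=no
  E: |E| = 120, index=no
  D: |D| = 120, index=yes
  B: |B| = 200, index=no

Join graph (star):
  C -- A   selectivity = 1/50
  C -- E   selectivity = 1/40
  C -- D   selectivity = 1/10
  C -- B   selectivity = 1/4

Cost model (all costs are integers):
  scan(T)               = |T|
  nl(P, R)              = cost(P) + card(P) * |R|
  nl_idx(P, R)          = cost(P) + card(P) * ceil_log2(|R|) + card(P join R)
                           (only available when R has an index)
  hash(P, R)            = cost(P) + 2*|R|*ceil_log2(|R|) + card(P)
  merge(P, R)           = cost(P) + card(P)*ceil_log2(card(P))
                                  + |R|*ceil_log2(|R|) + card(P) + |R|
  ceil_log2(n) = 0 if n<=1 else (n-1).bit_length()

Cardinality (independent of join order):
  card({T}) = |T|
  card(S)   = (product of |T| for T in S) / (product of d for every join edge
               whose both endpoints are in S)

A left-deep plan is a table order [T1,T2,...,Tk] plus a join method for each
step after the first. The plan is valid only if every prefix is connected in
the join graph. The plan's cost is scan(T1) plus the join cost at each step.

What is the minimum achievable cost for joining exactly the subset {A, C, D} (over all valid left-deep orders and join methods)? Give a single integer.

5080

Selinger DP over subsets of {A,C,D}:
  {C}: scan cost=100, card=100
  {A}: scan cost=500, card=500
  {D}: scan cost=120, card=120
  {AC}: card=1000; try (C,hash)→2400, (A,merge)→5900, (C,merge)→6300, (A,hash)→9200, (A,nl)→50100, (C,nl)→50500; best=2400 via (C,hash)
  {CD}: card=1200; try (C,hash)→1640, (D,merge)→1860, (D,hash)→1880, (C,merge)→1880, (D,nl_idx)→2000, (D,nl)→12100 …(+1); best=1640 via (C,hash)
  {ACD}: card=12000; try (D,hash)→5080, (A,hash)→11840, (D,merge)→14360, (A,merge)→21040, (D,nl_idx)→21400, (D,nl)→122400 …(+1); best=5080 via (D,hash)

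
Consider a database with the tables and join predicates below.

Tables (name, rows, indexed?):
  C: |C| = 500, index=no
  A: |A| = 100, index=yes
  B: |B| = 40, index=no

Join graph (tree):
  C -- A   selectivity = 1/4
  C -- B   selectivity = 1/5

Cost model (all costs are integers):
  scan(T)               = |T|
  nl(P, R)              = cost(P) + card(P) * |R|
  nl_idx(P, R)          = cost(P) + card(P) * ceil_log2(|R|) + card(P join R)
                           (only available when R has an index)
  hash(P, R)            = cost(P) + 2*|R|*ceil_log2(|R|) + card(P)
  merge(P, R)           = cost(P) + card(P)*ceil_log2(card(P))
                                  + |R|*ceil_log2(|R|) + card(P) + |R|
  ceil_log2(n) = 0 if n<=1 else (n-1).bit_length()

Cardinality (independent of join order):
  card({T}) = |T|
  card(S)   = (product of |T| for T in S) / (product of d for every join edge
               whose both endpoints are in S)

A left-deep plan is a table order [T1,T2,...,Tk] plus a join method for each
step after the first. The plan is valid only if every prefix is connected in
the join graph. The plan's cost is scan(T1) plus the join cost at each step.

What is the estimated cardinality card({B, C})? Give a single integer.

Tables in S: B(40), C(500)
Edges inside S: C-B(d=5)
numerator = 40 * 500 = 20000
denominator = 5 = 5
card(S) = 20000 / 5 = 4000

4000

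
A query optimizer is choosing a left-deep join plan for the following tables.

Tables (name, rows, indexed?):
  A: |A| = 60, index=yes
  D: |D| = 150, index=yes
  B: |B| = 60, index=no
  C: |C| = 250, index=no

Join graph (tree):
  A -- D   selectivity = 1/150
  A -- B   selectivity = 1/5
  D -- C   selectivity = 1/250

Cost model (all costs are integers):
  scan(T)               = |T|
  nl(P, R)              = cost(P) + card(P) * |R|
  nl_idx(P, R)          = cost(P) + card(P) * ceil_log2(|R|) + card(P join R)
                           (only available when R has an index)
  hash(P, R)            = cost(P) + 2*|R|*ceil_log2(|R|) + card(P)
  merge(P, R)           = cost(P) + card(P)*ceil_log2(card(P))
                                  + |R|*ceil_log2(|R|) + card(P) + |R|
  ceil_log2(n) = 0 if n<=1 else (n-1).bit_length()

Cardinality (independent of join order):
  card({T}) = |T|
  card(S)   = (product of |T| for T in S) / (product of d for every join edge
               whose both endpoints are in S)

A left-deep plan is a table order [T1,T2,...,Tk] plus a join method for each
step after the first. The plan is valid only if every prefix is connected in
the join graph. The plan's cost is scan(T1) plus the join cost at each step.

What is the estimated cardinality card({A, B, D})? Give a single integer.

Tables in S: A(60), B(60), D(150)
Edges inside S: A-D(d=150), A-B(d=5)
numerator = 60 * 60 * 150 = 540000
denominator = 150 * 5 = 750
card(S) = 540000 / 750 = 720

720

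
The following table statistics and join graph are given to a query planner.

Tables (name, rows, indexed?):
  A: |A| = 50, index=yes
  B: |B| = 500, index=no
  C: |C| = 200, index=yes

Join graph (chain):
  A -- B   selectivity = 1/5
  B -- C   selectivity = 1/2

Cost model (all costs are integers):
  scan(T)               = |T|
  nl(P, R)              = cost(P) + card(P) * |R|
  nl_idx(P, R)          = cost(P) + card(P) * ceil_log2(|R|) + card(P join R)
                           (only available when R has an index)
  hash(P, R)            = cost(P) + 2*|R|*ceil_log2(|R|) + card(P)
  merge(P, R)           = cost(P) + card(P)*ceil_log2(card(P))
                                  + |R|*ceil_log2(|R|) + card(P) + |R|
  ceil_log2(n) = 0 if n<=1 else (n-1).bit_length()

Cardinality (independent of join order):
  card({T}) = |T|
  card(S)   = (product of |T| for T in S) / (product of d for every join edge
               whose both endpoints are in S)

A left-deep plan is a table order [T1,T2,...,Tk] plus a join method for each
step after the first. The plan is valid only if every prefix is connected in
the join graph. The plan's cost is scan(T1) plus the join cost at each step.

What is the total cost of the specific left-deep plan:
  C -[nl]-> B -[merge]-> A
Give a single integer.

950550

step 1: scan C: cost=200, card=200
step 2: join B via nl
    card(P join B) = 200*500/(2) = 50000
    cost = 200 + 200*500 = 100200
step 3: join A via merge
    card(P join A) = 50000*50/(5) = 500000
    cost = 100200 + 50000*16 + 50*6 + 50000 + 50 = 950550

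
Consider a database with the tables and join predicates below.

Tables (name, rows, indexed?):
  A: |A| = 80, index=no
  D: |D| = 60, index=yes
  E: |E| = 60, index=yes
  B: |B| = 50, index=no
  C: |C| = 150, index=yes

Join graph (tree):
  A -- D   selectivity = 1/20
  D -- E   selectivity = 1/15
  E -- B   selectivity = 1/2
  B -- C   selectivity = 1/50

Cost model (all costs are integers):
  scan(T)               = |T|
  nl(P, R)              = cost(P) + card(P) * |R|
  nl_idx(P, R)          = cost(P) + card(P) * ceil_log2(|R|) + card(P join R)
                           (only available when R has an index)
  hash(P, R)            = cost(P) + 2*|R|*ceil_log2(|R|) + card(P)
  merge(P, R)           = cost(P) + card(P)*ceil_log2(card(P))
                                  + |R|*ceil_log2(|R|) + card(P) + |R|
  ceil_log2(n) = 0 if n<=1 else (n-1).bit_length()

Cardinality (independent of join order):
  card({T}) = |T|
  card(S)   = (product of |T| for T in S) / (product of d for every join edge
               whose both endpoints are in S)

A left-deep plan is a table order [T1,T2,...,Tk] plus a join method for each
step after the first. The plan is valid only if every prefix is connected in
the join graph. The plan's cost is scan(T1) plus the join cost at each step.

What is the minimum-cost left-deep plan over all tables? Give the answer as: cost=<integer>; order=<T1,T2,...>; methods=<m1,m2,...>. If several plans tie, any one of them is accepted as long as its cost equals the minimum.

Selinger DP (subsets sized 1..n):
  {A}: scan cost=80, card=80
  {D}: scan cost=60, card=60
  {E}: scan cost=60, card=60
  {B}: scan cost=50, card=50
  {C}: scan cost=150, card=150
  {AD}: card=240; try (D,nl_idx)→800, (D,hash)→880, (A,merge)→1120, (D,merge)→1140, (A,hash)→1240, (A,nl)→4860 …(+1); best=800 via (D,nl_idx)
  {DE}: card=240; try (E,nl_idx)→660, (D,nl_idx)→660, (E,hash)→840, (D,hash)→840, (E,merge)→900, (D,merge)→900 …(+2); best=660 via (E,nl_idx)
  {BE}: card=1500; try (B,hash)→720, (E,hash)→820, (E,merge)→820, (B,merge)→830, (E,nl_idx)→1850, (E,nl)→3050 …(+1); best=720 via (B,hash)
  {BC}: card=150; try (C,nl_idx)→600, (B,hash)→900, (C,merge)→1750, (B,merge)→1850, (C,hash)→2500, (C,nl)→7550 …(+1); best=600 via (C,nl_idx)
  {ADE}: card=960; try (E,hash)→1760, (A,hash)→2020, (E,nl_idx)→3200, (E,merge)→3380, (A,merge)→3460, (E,nl)→15200 …(+1); best=1760 via (E,hash)
  {BDE}: card=6000; try (B,hash)→1500, (D,hash)→2940, (B,merge)→3170, (B,nl)→12660, (D,nl_idx)→15720, (D,merge)→19140 …(+1); best=1500 via (B,hash)
  {BCE}: card=4500; try (E,hash)→1470, (E,merge)→2370, (C,hash)→4620, (E,nl_idx)→6000, (E,nl)→9600, (C,nl_idx)→17220 …(+2); best=1470 via (E,hash)
  {ABDE}: card=24000; try (B,hash)→3320, (A,hash)→8620, (B,merge)→12670, (B,nl)→49760, (A,merge)→86140, (A,nl)→481500; best=3320 via (B,hash)
  {BCDE}: card=18000; try (D,hash)→6690, (C,hash)→9900, (D,nl_idx)→46470, (D,merge)→64890, (C,nl_idx)→67500, (C,merge)→86850 …(+2); best=6690 via (D,hash)
  {ABCDE}: card=72000; try (A,hash)→25810, (C,hash)→29720, (C,nl_idx)→267320, (A,merge)→295330, (C,merge)→388670, (A,nl)→1446690 …(+1); best=25810 via (A,hash)

cost=25810; order=B,C,E,D,A; methods=nl_idx,hash,hash,hash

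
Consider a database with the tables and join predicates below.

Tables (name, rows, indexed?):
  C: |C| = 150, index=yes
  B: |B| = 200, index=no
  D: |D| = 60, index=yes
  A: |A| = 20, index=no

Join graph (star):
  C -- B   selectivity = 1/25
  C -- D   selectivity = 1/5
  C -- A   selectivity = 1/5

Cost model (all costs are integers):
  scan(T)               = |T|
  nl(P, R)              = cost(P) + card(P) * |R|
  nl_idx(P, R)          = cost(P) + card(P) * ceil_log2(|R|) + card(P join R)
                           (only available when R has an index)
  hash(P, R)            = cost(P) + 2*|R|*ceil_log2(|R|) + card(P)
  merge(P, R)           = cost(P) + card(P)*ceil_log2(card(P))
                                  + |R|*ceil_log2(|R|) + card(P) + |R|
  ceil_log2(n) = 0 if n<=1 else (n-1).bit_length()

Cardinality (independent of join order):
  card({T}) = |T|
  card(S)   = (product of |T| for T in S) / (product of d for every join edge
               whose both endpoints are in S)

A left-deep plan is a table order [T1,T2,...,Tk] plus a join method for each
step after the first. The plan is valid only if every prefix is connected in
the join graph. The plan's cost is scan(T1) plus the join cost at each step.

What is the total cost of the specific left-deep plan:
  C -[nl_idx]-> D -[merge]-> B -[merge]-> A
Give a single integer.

242370

step 1: scan C: cost=150, card=150
step 2: join D via nl_idx
    card(P join D) = 150*60/(5) = 1800
    cost = 150 + 150*6 + 1800 = 2850
step 3: join B via merge
    card(P join B) = 1800*200/(25) = 14400
    cost = 2850 + 1800*11 + 200*8 + 1800 + 200 = 26250
step 4: join A via merge
    card(P join A) = 14400*20/(5) = 57600
    cost = 26250 + 14400*14 + 20*5 + 14400 + 20 = 242370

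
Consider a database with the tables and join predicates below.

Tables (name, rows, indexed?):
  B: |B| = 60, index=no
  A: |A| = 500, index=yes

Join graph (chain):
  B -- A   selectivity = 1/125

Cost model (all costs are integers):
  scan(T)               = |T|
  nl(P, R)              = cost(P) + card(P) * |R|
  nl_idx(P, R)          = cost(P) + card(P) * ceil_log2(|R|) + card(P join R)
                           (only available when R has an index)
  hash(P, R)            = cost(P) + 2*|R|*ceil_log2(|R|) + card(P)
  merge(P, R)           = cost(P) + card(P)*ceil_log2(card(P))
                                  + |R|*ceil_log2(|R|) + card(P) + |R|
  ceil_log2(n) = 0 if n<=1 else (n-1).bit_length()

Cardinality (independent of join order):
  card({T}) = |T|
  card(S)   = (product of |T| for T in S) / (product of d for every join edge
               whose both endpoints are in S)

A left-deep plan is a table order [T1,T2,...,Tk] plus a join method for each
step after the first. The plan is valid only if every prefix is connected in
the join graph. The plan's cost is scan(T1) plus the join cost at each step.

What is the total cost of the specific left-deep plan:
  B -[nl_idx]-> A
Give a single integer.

step 1: scan B: cost=60, card=60
step 2: join A via nl_idx
    card(P join A) = 60*500/(125) = 240
    cost = 60 + 60*9 + 240 = 840

840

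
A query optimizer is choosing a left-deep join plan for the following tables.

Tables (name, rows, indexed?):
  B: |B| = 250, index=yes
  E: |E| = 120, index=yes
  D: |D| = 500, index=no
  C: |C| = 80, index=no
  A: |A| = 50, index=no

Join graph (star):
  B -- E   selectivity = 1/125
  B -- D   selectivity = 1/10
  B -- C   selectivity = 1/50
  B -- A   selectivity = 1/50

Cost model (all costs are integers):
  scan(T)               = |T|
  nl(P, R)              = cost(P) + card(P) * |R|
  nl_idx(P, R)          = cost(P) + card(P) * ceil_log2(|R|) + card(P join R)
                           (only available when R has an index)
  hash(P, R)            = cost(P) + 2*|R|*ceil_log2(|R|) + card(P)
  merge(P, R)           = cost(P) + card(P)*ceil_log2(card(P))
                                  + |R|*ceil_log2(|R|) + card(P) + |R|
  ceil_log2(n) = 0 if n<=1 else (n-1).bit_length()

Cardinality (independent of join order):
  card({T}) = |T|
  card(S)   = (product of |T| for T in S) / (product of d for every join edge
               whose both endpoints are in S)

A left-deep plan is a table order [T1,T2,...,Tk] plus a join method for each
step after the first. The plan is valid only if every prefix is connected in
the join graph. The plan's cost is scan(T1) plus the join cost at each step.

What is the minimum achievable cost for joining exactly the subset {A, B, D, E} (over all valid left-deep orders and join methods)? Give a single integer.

9320

Selinger DP over subsets of {A,B,D,E}:
  {B}: scan cost=250, card=250
  {E}: scan cost=120, card=120
  {D}: scan cost=500, card=500
  {A}: scan cost=50, card=50
  {BE}: card=240; try (B,nl_idx)→1320, (E,hash)→2180, (E,nl_idx)→2240, (B,merge)→3330, (E,merge)→3460, (B,hash)→4240 …(+2); best=1320 via (B,nl_idx)
  {BD}: card=12500; try (B,hash)→5000, (D,merge)→7500, (B,merge)→7750, (D,hash)→9500, (B,nl_idx)→17000, (D,nl)→125250 …(+1); best=5000 via (B,hash)
  {AB}: card=250; try (B,nl_idx)→700, (A,hash)→1100, (B,merge)→2650, (A,merge)→2850, (B,hash)→4100, (B,nl)→12550 …(+1); best=700 via (B,nl_idx)
  {BDE}: card=12000; try (D,merge)→8480, (D,hash)→10560, (E,hash)→19180, (E,nl_idx)→104500, (D,nl)→121320, (E,merge)→193460 …(+1); best=8480 via (D,merge)
  {ABE}: card=240; try (A,hash)→2160, (E,hash)→2630, (E,nl_idx)→2690, (A,merge)→3830, (E,merge)→3910, (A,nl)→13320 …(+1); best=2160 via (A,hash)
  {ABD}: card=12500; try (D,merge)→7950, (D,hash)→9950, (A,hash)→18100, (D,nl)→125700, (A,merge)→192850, (A,nl)→630000; best=7950 via (D,merge)
  {ABDE}: card=12000; try (D,merge)→9320, (D,hash)→11400, (A,hash)→21080, (E,hash)→22130, (E,nl_idx)→107450, (D,nl)→122160 …(+4); best=9320 via (D,merge)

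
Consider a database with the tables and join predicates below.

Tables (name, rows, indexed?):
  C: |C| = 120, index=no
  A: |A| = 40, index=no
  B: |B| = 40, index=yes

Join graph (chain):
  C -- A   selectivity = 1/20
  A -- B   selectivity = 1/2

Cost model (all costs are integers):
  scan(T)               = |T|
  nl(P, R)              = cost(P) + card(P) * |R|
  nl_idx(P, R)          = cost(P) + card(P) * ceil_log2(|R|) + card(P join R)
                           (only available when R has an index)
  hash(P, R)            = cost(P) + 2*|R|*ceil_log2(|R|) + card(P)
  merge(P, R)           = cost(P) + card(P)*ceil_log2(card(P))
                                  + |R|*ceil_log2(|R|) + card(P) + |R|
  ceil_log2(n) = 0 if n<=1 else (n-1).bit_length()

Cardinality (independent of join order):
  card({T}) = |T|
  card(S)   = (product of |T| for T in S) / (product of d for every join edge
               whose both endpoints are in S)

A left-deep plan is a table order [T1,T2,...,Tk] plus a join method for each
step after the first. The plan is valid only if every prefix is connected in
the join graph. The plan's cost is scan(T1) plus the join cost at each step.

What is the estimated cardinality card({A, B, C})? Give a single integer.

4800

Tables in S: A(40), B(40), C(120)
Edges inside S: C-A(d=20), A-B(d=2)
numerator = 40 * 40 * 120 = 192000
denominator = 20 * 2 = 40
card(S) = 192000 / 40 = 4800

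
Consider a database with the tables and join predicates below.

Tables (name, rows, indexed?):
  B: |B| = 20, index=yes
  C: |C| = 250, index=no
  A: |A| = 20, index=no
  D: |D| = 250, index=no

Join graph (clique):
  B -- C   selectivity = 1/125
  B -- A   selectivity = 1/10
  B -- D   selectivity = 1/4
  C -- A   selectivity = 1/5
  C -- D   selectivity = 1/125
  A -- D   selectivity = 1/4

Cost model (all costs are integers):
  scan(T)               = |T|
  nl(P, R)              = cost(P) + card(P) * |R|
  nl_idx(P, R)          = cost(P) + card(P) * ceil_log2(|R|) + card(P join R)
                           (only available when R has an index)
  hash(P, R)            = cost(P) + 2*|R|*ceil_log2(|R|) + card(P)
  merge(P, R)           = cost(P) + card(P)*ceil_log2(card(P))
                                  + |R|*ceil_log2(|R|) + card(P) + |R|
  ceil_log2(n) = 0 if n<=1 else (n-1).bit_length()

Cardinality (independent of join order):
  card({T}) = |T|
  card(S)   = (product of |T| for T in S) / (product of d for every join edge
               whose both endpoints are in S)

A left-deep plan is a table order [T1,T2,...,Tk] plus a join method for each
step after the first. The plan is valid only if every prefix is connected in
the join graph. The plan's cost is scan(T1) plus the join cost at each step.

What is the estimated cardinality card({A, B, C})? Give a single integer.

Tables in S: A(20), B(20), C(250)
Edges inside S: B-C(d=125), B-A(d=10), C-A(d=5)
numerator = 20 * 20 * 250 = 100000
denominator = 125 * 10 * 5 = 6250
card(S) = 100000 / 6250 = 16

16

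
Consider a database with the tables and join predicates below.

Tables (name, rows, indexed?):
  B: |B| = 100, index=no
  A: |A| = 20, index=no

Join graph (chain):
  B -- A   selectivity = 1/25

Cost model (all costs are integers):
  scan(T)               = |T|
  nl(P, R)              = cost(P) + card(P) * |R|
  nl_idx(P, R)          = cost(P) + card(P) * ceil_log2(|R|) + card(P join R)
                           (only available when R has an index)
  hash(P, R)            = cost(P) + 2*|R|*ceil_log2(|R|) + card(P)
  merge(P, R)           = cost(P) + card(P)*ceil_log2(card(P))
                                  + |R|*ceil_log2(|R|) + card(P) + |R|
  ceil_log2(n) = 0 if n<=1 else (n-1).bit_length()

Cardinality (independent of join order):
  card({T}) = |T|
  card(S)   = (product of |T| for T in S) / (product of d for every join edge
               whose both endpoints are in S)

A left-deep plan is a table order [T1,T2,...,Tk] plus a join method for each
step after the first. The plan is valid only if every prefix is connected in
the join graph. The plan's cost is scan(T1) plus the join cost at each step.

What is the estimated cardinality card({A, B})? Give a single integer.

80

Tables in S: A(20), B(100)
Edges inside S: B-A(d=25)
numerator = 20 * 100 = 2000
denominator = 25 = 25
card(S) = 2000 / 25 = 80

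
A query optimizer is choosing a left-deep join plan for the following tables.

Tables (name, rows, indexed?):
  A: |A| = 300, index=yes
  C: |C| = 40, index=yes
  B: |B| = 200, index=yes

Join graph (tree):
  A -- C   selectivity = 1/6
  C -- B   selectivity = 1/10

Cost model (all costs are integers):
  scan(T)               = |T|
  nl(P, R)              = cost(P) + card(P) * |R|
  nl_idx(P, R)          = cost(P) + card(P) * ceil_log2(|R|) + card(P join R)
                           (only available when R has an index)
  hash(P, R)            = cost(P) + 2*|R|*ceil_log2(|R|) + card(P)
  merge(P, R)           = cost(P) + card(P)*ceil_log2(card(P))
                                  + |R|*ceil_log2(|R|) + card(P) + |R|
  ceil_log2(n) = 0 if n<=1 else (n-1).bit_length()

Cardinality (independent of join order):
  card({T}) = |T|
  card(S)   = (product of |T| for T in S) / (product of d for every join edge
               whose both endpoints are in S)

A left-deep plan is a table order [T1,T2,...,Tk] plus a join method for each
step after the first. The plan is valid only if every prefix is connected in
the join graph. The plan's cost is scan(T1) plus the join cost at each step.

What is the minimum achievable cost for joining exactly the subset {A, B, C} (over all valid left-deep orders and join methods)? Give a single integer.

Selinger DP over subsets of {A,B,C}:
  {A}: scan cost=300, card=300
  {C}: scan cost=40, card=40
  {B}: scan cost=200, card=200
  {AC}: card=2000; try (C,hash)→1080, (A,nl_idx)→2400, (A,merge)→3320, (C,merge)→3580, (C,nl_idx)→4100, (A,hash)→5480 …(+2); best=1080 via (C,hash)
  {BC}: card=800; try (C,hash)→880, (B,nl_idx)→1160, (B,merge)→2120, (C,nl_idx)→2200, (C,merge)→2280, (B,hash)→3280 …(+2); best=880 via (C,hash)
  {ABC}: card=40000; try (B,hash)→6280, (A,hash)→7080, (A,merge)→12680, (B,merge)→26880, (A,nl_idx)→48080, (B,nl_idx)→57080 …(+2); best=6280 via (B,hash)

6280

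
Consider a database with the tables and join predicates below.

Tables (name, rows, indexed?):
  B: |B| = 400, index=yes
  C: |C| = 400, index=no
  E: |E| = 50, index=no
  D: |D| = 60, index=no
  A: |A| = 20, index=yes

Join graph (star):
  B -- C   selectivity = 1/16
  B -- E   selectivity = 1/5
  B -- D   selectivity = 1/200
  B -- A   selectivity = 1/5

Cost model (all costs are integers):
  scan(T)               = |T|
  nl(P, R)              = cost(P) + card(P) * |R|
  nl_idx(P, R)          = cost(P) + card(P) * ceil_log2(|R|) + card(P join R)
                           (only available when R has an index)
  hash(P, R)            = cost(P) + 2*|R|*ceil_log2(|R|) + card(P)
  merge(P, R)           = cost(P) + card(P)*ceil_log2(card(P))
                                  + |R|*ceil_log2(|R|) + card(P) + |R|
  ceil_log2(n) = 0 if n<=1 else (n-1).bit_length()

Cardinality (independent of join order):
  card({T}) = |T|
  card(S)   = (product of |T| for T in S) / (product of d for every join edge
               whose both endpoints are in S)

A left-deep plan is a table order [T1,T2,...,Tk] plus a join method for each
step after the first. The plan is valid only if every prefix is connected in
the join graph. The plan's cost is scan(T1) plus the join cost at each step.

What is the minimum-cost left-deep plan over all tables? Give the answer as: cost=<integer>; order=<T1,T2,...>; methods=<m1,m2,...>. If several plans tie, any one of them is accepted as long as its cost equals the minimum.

cost=14120; order=D,B,A,E,C; methods=nl_idx,hash,hash,hash

Selinger DP (subsets sized 1..n):
  {B}: scan cost=400, card=400
  {C}: scan cost=400, card=400
  {E}: scan cost=50, card=50
  {D}: scan cost=60, card=60
  {A}: scan cost=20, card=20
  {BC}: card=10000; try (C,hash)→8000, (B,hash)→8000, (C,merge)→8400, (B,merge)→8400, (B,nl_idx)→14000, (C,nl)→160400 …(+1); best=8000 via (C,hash)
  {BE}: card=4000; try (E,hash)→1400, (B,merge)→4400, (B,nl_idx)→4500, (E,merge)→4750, (B,hash)→7300, (B,nl)→20050 …(+1); best=1400 via (E,hash)
  {BD}: card=120; try (B,nl_idx)→720, (D,hash)→1520, (B,merge)→4480, (D,merge)→4820, (B,hash)→7320, (B,nl)→24060 …(+1); best=720 via (B,nl_idx)
  {AB}: card=1600; try (A,hash)→1000, (B,nl_idx)→1800, (A,nl_idx)→4000, (B,merge)→4140, (A,merge)→4520, (B,hash)→7240 …(+2); best=1000 via (A,hash)
  {BCE}: card=100000; try (C,hash)→12600, (E,hash)→18600, (C,merge)→57400, (E,merge)→158350, (E,nl)→508000, (C,nl)→1601400; best=12600 via (C,hash)
  {BCD}: card=3000; try (C,merge)→5680, (C,hash)→8040, (D,hash)→18720, (C,nl)→48720, (D,merge)→158420, (D,nl)→608000; best=5680 via (C,merge)
  {ABC}: card=40000; try (C,hash)→9800, (A,hash)→18200, (C,merge)→24200, (A,nl_idx)→98000, (A,merge)→158120, (A,nl)→208000 …(+1); best=9800 via (C,hash)
  {BDE}: card=1200; try (E,hash)→1440, (E,merge)→2030, (D,hash)→6120, (E,nl)→6720, (D,merge)→53820, (D,nl)→241400; best=1440 via (E,hash)
  {ABE}: card=16000; try (E,hash)→3200, (A,hash)→5600, (E,merge)→20550, (A,nl_idx)→37400, (A,merge)→53520, (E,nl)→81000 …(+1); best=3200 via (E,hash)
  {ABD}: card=480; try (A,hash)→1040, (A,merge)→1800, (A,nl_idx)→1800, (A,nl)→3120, (D,hash)→3320, (D,merge)→20620 …(+1); best=1040 via (A,hash)
  {BCDE}: card=30000; try (E,hash)→9280, (C,hash)→9840, (C,merge)→19840, (E,merge)→45030, (D,hash)→113320, (E,nl)→155680 …(+3); best=9280 via (E,hash)
  {ABCE}: card=400000; try (C,hash)→26400, (E,hash)→50400, (A,hash)→112800, (C,merge)→247200, (E,merge)→690150, (A,nl_idx)→912600 …(+4); best=26400 via (C,hash)
  {ABCD}: card=12000; try (C,hash)→8720, (A,hash)→8880, (C,merge)→9840, (A,nl_idx)→32680, (A,merge)→44800, (D,hash)→50520 …(+4); best=8720 via (C,hash)
  {ABDE}: card=4800; try (E,hash)→2120, (A,hash)→2840, (E,merge)→6190, (A,nl_idx)→12240, (A,merge)→15960, (D,hash)→19920 …(+4); best=2120 via (E,hash)
  {ABCDE}: card=120000; try (C,hash)→14120, (E,hash)→21320, (A,hash)→39480, (C,merge)→73320, (E,merge)→189070, (A,nl_idx)→279280 …(+7); best=14120 via (C,hash)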